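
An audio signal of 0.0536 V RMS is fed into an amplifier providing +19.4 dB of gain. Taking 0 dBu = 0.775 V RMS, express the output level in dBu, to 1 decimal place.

-3.8 dBu

Input level: 20·log₁₀(0.0536/0.775) = -23.20 dBu.
Output: -23.20 + 19.4 = -3.8 dBu.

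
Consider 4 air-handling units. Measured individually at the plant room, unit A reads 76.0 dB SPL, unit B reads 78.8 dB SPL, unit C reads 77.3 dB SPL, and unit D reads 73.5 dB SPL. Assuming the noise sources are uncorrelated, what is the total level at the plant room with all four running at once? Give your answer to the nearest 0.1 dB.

Incoherent sources sum as intensities:
L_total = 10·log₁₀(10^(76.0/10) + 10^(78.8/10) + 10^(77.3/10) + 10^(73.5/10)) = 10·log₁₀(191800000) = 82.8 dB SPL.

82.8 dB SPL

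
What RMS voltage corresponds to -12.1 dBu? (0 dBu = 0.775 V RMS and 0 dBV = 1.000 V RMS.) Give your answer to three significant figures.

0.192 V

V = 0.775 V × 10^(-12.1/20).
= 0.775 × 0.2483 = 0.192 V.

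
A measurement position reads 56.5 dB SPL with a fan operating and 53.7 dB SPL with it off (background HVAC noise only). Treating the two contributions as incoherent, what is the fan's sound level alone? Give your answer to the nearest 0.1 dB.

Background correction is a power subtraction:
L_src = 10·log₁₀(10^(56.5/10) − 10^(53.7/10)) = 10·log₁₀(212300) = 53.3 dB SPL.

53.3 dB SPL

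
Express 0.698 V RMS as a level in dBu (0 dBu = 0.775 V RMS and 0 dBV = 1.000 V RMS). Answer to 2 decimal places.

-0.91 dBu

dBu = 20·log₁₀(V / 0.775 V).
20·log₁₀(0.698/0.775) = -0.91 dBu.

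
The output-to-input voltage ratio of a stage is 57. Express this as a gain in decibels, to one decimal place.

35.1 dB

For a voltage ratio, dB = 20·log₁₀(V₂/V₁).
20·log₁₀(57) = 35.1 dB.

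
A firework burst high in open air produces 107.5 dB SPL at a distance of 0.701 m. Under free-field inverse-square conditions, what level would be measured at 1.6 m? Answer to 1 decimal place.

Inverse-square spreading gives ΔL = −20·log₁₀(d₂/d₁).
ΔL = −20·log₁₀(1.6/0.701) = -7.17 dB, so L₂ = 107.5 + (-7.17) = 100.3 dB SPL.

100.3 dB SPL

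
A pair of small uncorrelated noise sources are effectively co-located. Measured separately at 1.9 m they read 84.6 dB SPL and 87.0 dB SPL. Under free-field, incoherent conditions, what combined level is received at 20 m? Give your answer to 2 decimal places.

68.53 dB SPL

Combined at 1.9 m: 10·log₁₀(10^(84.6/10)+10^(87.0/10)) = 88.974 dB SPL.
Then apply −20·log₁₀(20/1.9) = -20.446 dB → 68.53 dB SPL.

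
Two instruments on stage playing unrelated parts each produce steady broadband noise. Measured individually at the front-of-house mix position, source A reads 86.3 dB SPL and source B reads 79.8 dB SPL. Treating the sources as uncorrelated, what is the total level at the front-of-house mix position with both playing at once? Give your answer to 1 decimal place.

87.2 dB SPL

Incoherent sources sum as intensities:
L_total = 10·log₁₀(10^(86.3/10) + 10^(79.8/10)) = 10·log₁₀(522100000) = 87.2 dB SPL.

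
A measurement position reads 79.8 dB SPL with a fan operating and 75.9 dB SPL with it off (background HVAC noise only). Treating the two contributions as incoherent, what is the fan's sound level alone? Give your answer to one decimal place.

Subtract intensities: L_src = 10·log₁₀(10^(L_total/10) − 10^(L_bg/10)).
L_src = 10·log₁₀(10^(79.8/10) − 10^(75.9/10)) = 10·log₁₀(56590000) = 77.5 dB SPL.

77.5 dB SPL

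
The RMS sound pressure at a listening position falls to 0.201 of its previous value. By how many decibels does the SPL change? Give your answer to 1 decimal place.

-13.9 dB

SPL change from a pressure ratio uses the 20·log₁₀ form:
20·log₁₀(0.201) = -13.9 dB.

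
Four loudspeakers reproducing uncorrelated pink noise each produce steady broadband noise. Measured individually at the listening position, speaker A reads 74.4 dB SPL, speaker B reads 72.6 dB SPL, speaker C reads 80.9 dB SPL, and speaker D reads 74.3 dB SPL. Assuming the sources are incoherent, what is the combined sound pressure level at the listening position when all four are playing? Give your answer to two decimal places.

Incoherent sources sum as intensities:
L_total = 10·log₁₀(10^(74.4/10) + 10^(72.6/10) + 10^(80.9/10) + 10^(74.3/10)) = 10·log₁₀(195700000) = 82.92 dB SPL.

82.92 dB SPL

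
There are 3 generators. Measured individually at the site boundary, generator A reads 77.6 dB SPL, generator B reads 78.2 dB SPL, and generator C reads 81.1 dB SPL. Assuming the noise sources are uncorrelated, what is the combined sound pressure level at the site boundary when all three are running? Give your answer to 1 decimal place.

84.0 dB SPL

Uncorrelated sources add in intensity (power), not in dB.
L_total = 10·log₁₀(10^(77.6/10) + 10^(78.2/10) + 10^(81.1/10)) = 10·log₁₀(252400000) = 84.0 dB SPL.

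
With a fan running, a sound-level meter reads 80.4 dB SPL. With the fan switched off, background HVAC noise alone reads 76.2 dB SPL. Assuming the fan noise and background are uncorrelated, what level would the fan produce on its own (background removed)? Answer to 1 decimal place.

78.3 dB SPL

Background correction is a power subtraction:
L_src = 10·log₁₀(10^(80.4/10) − 10^(76.2/10)) = 10·log₁₀(67960000) = 78.3 dB SPL.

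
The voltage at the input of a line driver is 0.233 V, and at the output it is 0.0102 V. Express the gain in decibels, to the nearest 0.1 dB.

For a voltage ratio, dB = 20·log₁₀(V₂/V₁).
20·log₁₀(0.0102/0.233) = 20·log₁₀(0.04378) = -27.2 dB.

-27.2 dB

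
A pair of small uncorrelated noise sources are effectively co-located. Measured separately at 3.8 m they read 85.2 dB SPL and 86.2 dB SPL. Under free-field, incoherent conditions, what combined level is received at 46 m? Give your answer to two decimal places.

67.08 dB SPL

Combined at 3.8 m: 10·log₁₀(10^(85.2/10)+10^(86.2/10)) = 88.739 dB SPL.
Then apply −20·log₁₀(46/3.8) = -21.659 dB → 67.08 dB SPL.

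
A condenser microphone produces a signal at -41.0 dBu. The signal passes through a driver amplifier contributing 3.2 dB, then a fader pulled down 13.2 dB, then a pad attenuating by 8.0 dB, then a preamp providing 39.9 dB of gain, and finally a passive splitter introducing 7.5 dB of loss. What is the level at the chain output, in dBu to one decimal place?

Gain stages sum in dB:
-41.0 + 3.2 − 13.2 − 8.0 + 39.9 − 7.5 = -26.6 dBu.

-26.6 dBu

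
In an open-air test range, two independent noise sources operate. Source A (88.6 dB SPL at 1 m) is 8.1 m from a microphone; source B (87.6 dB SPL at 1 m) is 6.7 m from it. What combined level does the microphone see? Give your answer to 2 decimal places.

At the listener: L_A = 88.6 − 20·log₁₀(8.1) = 70.430 dB; L_B = 87.6 − 20·log₁₀(6.7) = 71.079 dB.
Combined: 10·log₁₀(10^(70.430/10)+10^(71.079/10)) = 73.78 dB SPL.

73.78 dB SPL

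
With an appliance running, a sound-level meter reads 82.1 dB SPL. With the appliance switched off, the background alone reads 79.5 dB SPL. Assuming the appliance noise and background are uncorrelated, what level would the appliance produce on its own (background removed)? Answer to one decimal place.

78.6 dB SPL

Subtract intensities: L_src = 10·log₁₀(10^(L_total/10) − 10^(L_bg/10)).
L_src = 10·log₁₀(10^(82.1/10) − 10^(79.5/10)) = 10·log₁₀(73060000) = 78.6 dB SPL.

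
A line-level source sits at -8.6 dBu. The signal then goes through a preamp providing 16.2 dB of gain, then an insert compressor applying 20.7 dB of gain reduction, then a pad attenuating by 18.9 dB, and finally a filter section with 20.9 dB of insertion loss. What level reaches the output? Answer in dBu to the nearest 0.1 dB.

-52.9 dBu

Gain stages sum in dB:
-8.6 + 16.2 − 20.7 − 18.9 − 20.9 = -52.9 dBu.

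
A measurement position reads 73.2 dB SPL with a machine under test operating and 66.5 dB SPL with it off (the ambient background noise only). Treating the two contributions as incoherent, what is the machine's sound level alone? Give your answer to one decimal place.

72.2 dB SPL

Background correction is a power subtraction:
L_src = 10·log₁₀(10^(73.2/10) − 10^(66.5/10)) = 10·log₁₀(16430000) = 72.2 dB SPL.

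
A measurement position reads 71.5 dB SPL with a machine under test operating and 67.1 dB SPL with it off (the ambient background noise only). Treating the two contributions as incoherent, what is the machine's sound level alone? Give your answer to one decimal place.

Subtract intensities: L_src = 10·log₁₀(10^(L_total/10) − 10^(L_bg/10)).
L_src = 10·log₁₀(10^(71.5/10) − 10^(67.1/10)) = 10·log₁₀(8997000) = 69.5 dB SPL.

69.5 dB SPL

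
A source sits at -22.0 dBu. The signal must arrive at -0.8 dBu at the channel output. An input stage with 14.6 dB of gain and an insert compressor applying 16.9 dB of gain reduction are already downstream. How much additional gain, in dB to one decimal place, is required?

23.5 dB

The required make-up gain is the shortfall in the dB sum.
G = -0.8 − (-22.0) − 14.6 + 16.9 = 23.5 dB.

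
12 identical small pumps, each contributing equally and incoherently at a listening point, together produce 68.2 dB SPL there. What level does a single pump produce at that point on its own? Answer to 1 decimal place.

57.4 dB SPL

12 equal incoherent sources add 10·log₁₀(12) = 10.79 dB over one source.
L_one = 68.2 − 10.79 = 57.4 dB SPL.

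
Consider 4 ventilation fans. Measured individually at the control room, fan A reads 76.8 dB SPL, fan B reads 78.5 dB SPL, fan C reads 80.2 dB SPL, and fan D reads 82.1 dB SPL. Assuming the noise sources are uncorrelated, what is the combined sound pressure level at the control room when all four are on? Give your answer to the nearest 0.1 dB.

Incoherent sources sum as intensities:
L_total = 10·log₁₀(10^(76.8/10) + 10^(78.5/10) + 10^(80.2/10) + 10^(82.1/10)) = 10·log₁₀(385600000) = 85.9 dB SPL.

85.9 dB SPL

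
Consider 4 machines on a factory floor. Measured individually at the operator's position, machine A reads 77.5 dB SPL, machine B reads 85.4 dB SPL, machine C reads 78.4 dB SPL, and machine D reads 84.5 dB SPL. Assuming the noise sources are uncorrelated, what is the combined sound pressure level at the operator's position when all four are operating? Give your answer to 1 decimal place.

88.8 dB SPL

Uncorrelated sources add in intensity (power), not in dB.
L_total = 10·log₁₀(10^(77.5/10) + 10^(85.4/10) + 10^(78.4/10) + 10^(84.5/10)) = 10·log₁₀(754000000) = 88.8 dB SPL.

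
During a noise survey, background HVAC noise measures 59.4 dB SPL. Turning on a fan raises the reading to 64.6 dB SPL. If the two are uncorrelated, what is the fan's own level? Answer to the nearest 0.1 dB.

63.0 dB SPL

Remove the background by subtracting linear intensities:
L_src = 10·log₁₀(10^(64.6/10) − 10^(59.4/10)) = 10·log₁₀(2013000) = 63.0 dB SPL.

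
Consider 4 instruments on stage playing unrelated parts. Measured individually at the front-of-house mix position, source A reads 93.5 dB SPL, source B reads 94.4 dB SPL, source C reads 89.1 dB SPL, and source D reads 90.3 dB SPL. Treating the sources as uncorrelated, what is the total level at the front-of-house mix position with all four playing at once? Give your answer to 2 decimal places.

Incoherent sources sum as intensities:
L_total = 10·log₁₀(10^(93.5/10) + 10^(94.4/10) + 10^(89.1/10) + 10^(90.3/10)) = 10·log₁₀(6877000000) = 98.37 dB SPL.

98.37 dB SPL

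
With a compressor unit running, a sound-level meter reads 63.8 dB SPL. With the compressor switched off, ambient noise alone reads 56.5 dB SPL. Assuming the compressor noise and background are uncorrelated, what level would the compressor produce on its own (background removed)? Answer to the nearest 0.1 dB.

62.9 dB SPL

Subtract intensities: L_src = 10·log₁₀(10^(L_total/10) − 10^(L_bg/10)).
L_src = 10·log₁₀(10^(63.8/10) − 10^(56.5/10)) = 10·log₁₀(1952000) = 62.9 dB SPL.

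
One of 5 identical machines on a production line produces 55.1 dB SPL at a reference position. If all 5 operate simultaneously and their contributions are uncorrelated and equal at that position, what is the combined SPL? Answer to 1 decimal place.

5 equal incoherent sources raise the level by 10·log₁₀(5) = 6.99 dB.
L_total = 55.1 + 6.99 = 62.1 dB SPL.

62.1 dB SPL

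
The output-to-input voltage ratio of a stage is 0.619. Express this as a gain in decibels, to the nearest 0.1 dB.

-4.2 dB

Voltage is an amplitude quantity, so gain = 20·log₁₀(V_out/V_in).
20·log₁₀(0.619) = -4.2 dB.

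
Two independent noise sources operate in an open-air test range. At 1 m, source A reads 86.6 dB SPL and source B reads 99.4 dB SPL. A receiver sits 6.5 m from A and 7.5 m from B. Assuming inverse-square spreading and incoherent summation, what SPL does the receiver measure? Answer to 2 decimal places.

82.19 dB SPL

At the listener: L_A = 86.6 − 20·log₁₀(6.5) = 70.342 dB; L_B = 99.4 − 20·log₁₀(7.5) = 81.899 dB.
Combined: 10·log₁₀(10^(70.342/10)+10^(81.899/10)) = 82.19 dB SPL.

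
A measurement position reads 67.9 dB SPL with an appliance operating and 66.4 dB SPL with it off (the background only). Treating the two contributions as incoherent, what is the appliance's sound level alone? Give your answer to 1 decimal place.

Background correction is a power subtraction:
L_src = 10·log₁₀(10^(67.9/10) − 10^(66.4/10)) = 10·log₁₀(1801000) = 62.6 dB SPL.

62.6 dB SPL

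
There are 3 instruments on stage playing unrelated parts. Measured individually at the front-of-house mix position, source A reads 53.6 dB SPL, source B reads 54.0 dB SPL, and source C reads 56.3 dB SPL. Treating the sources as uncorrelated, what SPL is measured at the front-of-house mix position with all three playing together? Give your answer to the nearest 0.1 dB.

59.6 dB SPL

Uncorrelated sources add in intensity (power), not in dB.
L_total = 10·log₁₀(10^(53.6/10) + 10^(54.0/10) + 10^(56.3/10)) = 10·log₁₀(906900) = 59.6 dB SPL.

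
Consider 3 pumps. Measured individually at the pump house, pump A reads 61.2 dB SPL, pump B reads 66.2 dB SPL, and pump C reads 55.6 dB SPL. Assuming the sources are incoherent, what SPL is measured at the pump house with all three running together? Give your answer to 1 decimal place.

67.7 dB SPL

Add the sources as powers (linear), then convert back to dB:
L_total = 10·log₁₀(10^(61.2/10) + 10^(66.2/10) + 10^(55.6/10)) = 10·log₁₀(5850000) = 67.7 dB SPL.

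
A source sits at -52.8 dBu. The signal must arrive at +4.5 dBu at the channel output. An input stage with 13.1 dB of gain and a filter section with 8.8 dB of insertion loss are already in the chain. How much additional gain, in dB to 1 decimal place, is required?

The required make-up gain is the shortfall in the dB sum.
G = +4.5 − (-52.8) − 13.1 + 8.8 = 53.0 dB.

53.0 dB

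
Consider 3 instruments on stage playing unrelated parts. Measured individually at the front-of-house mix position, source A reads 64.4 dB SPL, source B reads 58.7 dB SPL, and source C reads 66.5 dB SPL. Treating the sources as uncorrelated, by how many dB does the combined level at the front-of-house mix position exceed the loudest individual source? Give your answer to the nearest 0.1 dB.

Add the sources as powers (linear), then convert back to dB:
L_total = 10·log₁₀(10^(64.4/10) + 10^(58.7/10) + 10^(66.5/10)) = 69.01 dB SPL.
Excess over the loudest (66.5 dB): 69.01 − 66.5 = 2.5 dB.

2.5 dB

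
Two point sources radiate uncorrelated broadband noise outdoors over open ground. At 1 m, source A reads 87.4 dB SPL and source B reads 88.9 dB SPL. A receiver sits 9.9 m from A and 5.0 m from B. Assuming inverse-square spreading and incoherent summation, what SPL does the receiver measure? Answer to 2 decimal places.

75.64 dB SPL

At the listener: L_A = 87.4 − 20·log₁₀(9.9) = 67.487 dB; L_B = 88.9 − 20·log₁₀(5.0) = 74.921 dB.
Combined: 10·log₁₀(10^(67.487/10)+10^(74.921/10)) = 75.64 dB SPL.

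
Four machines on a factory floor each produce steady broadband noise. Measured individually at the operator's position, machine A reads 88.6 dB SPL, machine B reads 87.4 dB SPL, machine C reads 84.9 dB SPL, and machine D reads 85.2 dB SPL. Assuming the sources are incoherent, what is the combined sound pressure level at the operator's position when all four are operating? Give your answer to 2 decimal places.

Add the sources as powers (linear), then convert back to dB:
L_total = 10·log₁₀(10^(88.6/10) + 10^(87.4/10) + 10^(84.9/10) + 10^(85.2/10)) = 10·log₁₀(1914000000) = 92.82 dB SPL.

92.82 dB SPL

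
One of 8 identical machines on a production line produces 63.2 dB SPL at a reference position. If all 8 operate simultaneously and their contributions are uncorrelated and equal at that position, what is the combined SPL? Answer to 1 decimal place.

8 equal incoherent sources raise the level by 10·log₁₀(8) = 9.03 dB.
L_total = 63.2 + 9.03 = 72.2 dB SPL.

72.2 dB SPL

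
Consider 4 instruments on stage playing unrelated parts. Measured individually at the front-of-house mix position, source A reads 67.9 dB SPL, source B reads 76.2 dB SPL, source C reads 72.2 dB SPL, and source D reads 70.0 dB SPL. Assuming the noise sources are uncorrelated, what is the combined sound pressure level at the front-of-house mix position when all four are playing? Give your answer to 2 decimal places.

78.72 dB SPL

Incoherent sources sum as intensities:
L_total = 10·log₁₀(10^(67.9/10) + 10^(76.2/10) + 10^(72.2/10) + 10^(70.0/10)) = 10·log₁₀(74450000) = 78.72 dB SPL.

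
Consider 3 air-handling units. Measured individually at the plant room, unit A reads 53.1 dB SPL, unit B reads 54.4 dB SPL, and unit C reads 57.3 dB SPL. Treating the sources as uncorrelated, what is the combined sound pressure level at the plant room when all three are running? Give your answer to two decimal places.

60.07 dB SPL

Add the sources as powers (linear), then convert back to dB:
L_total = 10·log₁₀(10^(53.1/10) + 10^(54.4/10) + 10^(57.3/10)) = 10·log₁₀(1017000) = 60.07 dB SPL.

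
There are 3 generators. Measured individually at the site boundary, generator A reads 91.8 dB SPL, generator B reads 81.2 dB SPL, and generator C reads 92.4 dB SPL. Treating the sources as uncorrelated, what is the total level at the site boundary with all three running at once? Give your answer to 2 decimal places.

Incoherent sources sum as intensities:
L_total = 10·log₁₀(10^(91.8/10) + 10^(81.2/10) + 10^(92.4/10)) = 10·log₁₀(3383000000) = 95.29 dB SPL.

95.29 dB SPL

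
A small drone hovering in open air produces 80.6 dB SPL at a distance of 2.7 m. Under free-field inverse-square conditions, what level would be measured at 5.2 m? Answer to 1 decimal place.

Inverse-square spreading gives ΔL = −20·log₁₀(d₂/d₁).
ΔL = −20·log₁₀(5.2/2.7) = -5.69 dB, so L₂ = 80.6 + (-5.69) = 74.9 dB SPL.

74.9 dB SPL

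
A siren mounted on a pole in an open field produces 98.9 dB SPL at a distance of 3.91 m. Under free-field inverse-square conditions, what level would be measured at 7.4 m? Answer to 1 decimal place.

93.4 dB SPL

Inverse-square spreading gives ΔL = −20·log₁₀(d₂/d₁).
ΔL = −20·log₁₀(7.4/3.91) = -5.54 dB, so L₂ = 98.9 + (-5.54) = 93.4 dB SPL.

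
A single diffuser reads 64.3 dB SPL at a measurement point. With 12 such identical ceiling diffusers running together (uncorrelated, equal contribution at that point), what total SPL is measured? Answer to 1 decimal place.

12 equal incoherent sources raise the level by 10·log₁₀(12) = 10.79 dB.
L_total = 64.3 + 10.79 = 75.1 dB SPL.

75.1 dB SPL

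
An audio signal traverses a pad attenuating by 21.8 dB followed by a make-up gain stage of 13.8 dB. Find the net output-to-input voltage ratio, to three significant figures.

Net gain = (−21.8) + 13.8 = -8.0 dB.
Voltage ratio = 10^(-8.0/20) = 0.398.

0.398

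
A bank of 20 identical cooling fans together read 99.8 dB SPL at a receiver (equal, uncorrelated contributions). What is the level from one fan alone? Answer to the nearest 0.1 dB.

20 equal incoherent sources add 10·log₁₀(20) = 13.01 dB over one source.
L_one = 99.8 − 13.01 = 86.8 dB SPL.

86.8 dB SPL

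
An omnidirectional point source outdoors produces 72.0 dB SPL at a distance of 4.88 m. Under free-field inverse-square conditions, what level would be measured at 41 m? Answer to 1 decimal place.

53.5 dB SPL

Free-field point source: level drops by 20·log₁₀ of the distance ratio.
ΔL = −20·log₁₀(41/4.88) = -18.49 dB, so L₂ = 72.0 + (-18.49) = 53.5 dB SPL.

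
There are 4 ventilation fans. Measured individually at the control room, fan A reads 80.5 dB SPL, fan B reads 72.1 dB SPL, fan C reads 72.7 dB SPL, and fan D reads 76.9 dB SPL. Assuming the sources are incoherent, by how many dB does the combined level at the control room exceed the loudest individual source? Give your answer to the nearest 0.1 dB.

2.4 dB

Add the sources as powers (linear), then convert back to dB:
L_total = 10·log₁₀(10^(80.5/10) + 10^(72.1/10) + 10^(72.7/10) + 10^(76.9/10)) = 82.92 dB SPL.
Excess over the loudest (80.5 dB): 82.92 − 80.5 = 2.4 dB.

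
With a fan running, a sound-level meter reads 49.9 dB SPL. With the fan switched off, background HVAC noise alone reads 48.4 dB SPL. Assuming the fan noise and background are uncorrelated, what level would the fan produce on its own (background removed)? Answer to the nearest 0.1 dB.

44.6 dB SPL

Background correction is a power subtraction:
L_src = 10·log₁₀(10^(49.9/10) − 10^(48.4/10)) = 10·log₁₀(28540) = 44.6 dB SPL.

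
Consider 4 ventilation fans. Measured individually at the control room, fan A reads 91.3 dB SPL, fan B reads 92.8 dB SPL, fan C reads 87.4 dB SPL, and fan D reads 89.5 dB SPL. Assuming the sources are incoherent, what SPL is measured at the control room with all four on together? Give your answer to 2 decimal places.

Incoherent sources sum as intensities:
L_total = 10·log₁₀(10^(91.3/10) + 10^(92.8/10) + 10^(87.4/10) + 10^(89.5/10)) = 10·log₁₀(4695000000) = 96.72 dB SPL.

96.72 dB SPL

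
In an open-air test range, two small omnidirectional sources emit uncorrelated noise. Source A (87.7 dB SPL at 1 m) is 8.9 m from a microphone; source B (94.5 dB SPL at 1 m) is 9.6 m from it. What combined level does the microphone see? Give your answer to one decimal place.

At the listener: L_A = 87.7 − 20·log₁₀(8.9) = 68.71 dB; L_B = 94.5 − 20·log₁₀(9.6) = 74.85 dB.
Combined: 10·log₁₀(10^(68.71/10)+10^(74.85/10)) = 75.8 dB SPL.

75.8 dB SPL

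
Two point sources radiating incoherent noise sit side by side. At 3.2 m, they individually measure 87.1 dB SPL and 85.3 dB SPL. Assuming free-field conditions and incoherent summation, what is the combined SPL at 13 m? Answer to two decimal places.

Combined at 3.2 m: 10·log₁₀(10^(87.1/10)+10^(85.3/10)) = 89.303 dB SPL.
Then apply −20·log₁₀(13/3.2) = -12.176 dB → 77.13 dB SPL.

77.13 dB SPL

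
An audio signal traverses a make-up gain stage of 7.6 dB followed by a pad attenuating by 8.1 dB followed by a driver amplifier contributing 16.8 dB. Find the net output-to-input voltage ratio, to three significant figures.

6.53

Net gain = 7.6 + (−8.1) + 16.8 = 16.3 dB.
Voltage ratio = 10^(16.3/20) = 6.53.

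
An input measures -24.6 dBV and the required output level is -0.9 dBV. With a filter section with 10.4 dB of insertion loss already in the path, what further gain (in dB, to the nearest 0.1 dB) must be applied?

The required make-up gain is the shortfall in the dB sum.
G = -0.9 − (-24.6) + 10.4 = 34.1 dB.

34.1 dB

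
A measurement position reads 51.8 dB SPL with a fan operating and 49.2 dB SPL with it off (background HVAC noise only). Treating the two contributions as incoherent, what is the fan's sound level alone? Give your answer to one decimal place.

Remove the background by subtracting linear intensities:
L_src = 10·log₁₀(10^(51.8/10) − 10^(49.2/10)) = 10·log₁₀(68180) = 48.3 dB SPL.

48.3 dB SPL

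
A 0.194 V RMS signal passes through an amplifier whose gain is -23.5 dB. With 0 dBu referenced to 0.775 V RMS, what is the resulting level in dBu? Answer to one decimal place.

Input level: 20·log₁₀(0.194/0.775) = -12.03 dBu.
Output: -12.03 − 23.5 = -35.5 dBu.

-35.5 dBu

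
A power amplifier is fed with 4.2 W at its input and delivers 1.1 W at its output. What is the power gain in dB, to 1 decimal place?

Power is a power quantity, so gain = 10·log₁₀(P_out/P_in).
10·log₁₀(1.1/4.2) = 10·log₁₀(0.2619) = -5.8 dB.

-5.8 dB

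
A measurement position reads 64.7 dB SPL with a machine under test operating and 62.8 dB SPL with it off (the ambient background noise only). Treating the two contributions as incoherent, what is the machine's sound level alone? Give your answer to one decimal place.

60.2 dB SPL

Subtract intensities: L_src = 10·log₁₀(10^(L_total/10) − 10^(L_bg/10)).
L_src = 10·log₁₀(10^(64.7/10) − 10^(62.8/10)) = 10·log₁₀(1046000) = 60.2 dB SPL.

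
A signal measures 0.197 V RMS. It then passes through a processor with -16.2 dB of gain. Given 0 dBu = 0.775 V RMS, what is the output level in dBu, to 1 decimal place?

-28.1 dBu

Input level: 20·log₁₀(0.197/0.775) = -11.90 dBu.
Output: -11.90 − 16.2 = -28.1 dBu.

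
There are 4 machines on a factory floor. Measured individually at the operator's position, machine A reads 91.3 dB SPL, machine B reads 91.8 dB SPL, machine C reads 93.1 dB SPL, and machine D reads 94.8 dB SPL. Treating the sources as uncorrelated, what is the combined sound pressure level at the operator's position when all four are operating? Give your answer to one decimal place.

99.0 dB SPL

Incoherent sources sum as intensities:
L_total = 10·log₁₀(10^(91.3/10) + 10^(91.8/10) + 10^(93.1/10) + 10^(94.8/10)) = 10·log₁₀(7924000000) = 99.0 dB SPL.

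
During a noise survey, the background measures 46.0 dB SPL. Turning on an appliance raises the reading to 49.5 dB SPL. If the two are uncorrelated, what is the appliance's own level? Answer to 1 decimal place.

Background correction is a power subtraction:
L_src = 10·log₁₀(10^(49.5/10) − 10^(46.0/10)) = 10·log₁₀(49310) = 46.9 dB SPL.

46.9 dB SPL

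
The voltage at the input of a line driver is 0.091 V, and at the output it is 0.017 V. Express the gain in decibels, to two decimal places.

-14.57 dB

Voltage is an amplitude quantity, so gain = 20·log₁₀(V_out/V_in).
20·log₁₀(0.017/0.091) = 20·log₁₀(0.1868) = -14.57 dB.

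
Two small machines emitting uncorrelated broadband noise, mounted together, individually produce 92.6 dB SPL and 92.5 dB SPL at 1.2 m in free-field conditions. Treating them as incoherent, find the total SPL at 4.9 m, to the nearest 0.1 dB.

Combined at 1.2 m: 10·log₁₀(10^(92.6/10)+10^(92.5/10)) = 95.56 dB SPL.
Then apply −20·log₁₀(4.9/1.2) = -12.22 dB → 83.3 dB SPL.

83.3 dB SPL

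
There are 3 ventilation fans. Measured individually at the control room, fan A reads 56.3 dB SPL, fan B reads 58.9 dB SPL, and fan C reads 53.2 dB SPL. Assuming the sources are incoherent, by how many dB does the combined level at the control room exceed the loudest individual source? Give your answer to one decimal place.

Incoherent sources sum as intensities:
L_total = 10·log₁₀(10^(56.3/10) + 10^(58.9/10) + 10^(53.2/10)) = 61.50 dB SPL.
Excess over the loudest (58.9 dB): 61.50 − 58.9 = 2.6 dB.

2.6 dB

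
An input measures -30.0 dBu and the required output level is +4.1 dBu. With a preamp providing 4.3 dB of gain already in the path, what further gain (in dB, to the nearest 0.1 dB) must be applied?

The required make-up gain is the shortfall in the dB sum.
G = +4.1 − (-30.0) − 4.3 = 29.8 dB.

29.8 dB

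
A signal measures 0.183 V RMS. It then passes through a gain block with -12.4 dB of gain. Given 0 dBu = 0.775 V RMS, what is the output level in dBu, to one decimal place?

-24.9 dBu

Input level: 20·log₁₀(0.183/0.775) = -12.54 dBu.
Output: -12.54 − 12.4 = -24.9 dBu.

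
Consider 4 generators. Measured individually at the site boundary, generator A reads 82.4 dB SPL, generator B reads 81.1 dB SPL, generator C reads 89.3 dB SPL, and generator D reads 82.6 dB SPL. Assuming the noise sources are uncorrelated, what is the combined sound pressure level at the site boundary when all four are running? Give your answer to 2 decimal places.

Incoherent sources sum as intensities:
L_total = 10·log₁₀(10^(82.4/10) + 10^(81.1/10) + 10^(89.3/10) + 10^(82.6/10)) = 10·log₁₀(1336000000) = 91.26 dB SPL.

91.26 dB SPL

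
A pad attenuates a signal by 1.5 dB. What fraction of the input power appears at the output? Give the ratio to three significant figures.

0.708

Power ratio = 10^(dB/10).
10^(-1.5/10) = 10^(-0.1500) = 0.708.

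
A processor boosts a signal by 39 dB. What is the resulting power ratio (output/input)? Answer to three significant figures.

Power ratio = 10^(dB/10).
10^(39/10) = 10^(3.900) = 7940.

7940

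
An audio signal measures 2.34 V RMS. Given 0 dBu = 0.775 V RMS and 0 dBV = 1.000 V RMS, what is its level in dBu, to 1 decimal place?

+9.6 dBu

dBu = 20·log₁₀(V / 0.775 V).
20·log₁₀(2.34/0.775) = +9.6 dBu.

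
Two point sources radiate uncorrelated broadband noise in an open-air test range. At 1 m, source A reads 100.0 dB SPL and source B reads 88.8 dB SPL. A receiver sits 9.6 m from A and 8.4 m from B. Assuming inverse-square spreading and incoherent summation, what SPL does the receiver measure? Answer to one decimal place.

80.8 dB SPL

At the listener: L_A = 100.0 − 20·log₁₀(9.6) = 80.35 dB; L_B = 88.8 − 20·log₁₀(8.4) = 70.31 dB.
Combined: 10·log₁₀(10^(80.35/10)+10^(70.31/10)) = 80.8 dB SPL.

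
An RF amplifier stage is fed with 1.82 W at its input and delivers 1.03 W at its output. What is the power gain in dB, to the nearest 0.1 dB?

Power ratio → dB uses the 10·log₁₀ form:
10·log₁₀(1.03/1.82) = 10·log₁₀(0.5659) = -2.5 dB.

-2.5 dB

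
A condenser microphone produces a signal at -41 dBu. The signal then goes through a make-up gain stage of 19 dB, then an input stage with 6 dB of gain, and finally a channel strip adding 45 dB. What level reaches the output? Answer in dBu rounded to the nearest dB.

Gain stages sum in dB:
-41 + 19 + 6 + 45 = +29 dBu.

+29 dBu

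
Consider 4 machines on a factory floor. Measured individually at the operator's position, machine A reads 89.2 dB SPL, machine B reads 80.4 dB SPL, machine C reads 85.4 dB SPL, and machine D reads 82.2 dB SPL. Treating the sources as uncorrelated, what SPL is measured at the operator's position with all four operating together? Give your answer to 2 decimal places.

91.63 dB SPL

Add the sources as powers (linear), then convert back to dB:
L_total = 10·log₁₀(10^(89.2/10) + 10^(80.4/10) + 10^(85.4/10) + 10^(82.2/10)) = 10·log₁₀(1454000000) = 91.63 dB SPL.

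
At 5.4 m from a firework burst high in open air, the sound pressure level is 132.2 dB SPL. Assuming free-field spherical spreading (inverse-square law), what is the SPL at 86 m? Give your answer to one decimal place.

108.2 dB SPL

Free-field point source: level drops by 20·log₁₀ of the distance ratio.
ΔL = −20·log₁₀(86/5.4) = -24.04 dB, so L₂ = 132.2 + (-24.04) = 108.2 dB SPL.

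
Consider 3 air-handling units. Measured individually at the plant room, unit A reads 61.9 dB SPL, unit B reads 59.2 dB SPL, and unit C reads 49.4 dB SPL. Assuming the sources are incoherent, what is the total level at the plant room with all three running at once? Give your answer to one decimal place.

63.9 dB SPL

Uncorrelated sources add in intensity (power), not in dB.
L_total = 10·log₁₀(10^(61.9/10) + 10^(59.2/10) + 10^(49.4/10)) = 10·log₁₀(2468000) = 63.9 dB SPL.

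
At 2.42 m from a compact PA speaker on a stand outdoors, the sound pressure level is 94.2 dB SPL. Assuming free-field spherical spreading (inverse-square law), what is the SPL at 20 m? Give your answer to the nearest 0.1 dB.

75.9 dB SPL

Inverse-square spreading gives ΔL = −20·log₁₀(d₂/d₁).
ΔL = −20·log₁₀(20/2.42) = -18.34 dB, so L₂ = 94.2 + (-18.34) = 75.9 dB SPL.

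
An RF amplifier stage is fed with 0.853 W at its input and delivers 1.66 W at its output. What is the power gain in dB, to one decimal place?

For a power ratio, dB = 10·log₁₀(P₂/P₁).
10·log₁₀(1.66/0.853) = 10·log₁₀(1.946) = 2.9 dB.

2.9 dB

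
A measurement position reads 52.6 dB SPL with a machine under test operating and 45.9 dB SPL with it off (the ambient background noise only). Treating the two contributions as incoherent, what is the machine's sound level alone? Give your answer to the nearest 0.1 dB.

51.6 dB SPL

Remove the background by subtracting linear intensities:
L_src = 10·log₁₀(10^(52.6/10) − 10^(45.9/10)) = 10·log₁₀(143100) = 51.6 dB SPL.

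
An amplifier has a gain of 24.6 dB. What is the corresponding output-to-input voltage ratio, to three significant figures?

Voltage ratio = 10^(dB/20).
10^(24.6/20) = 10^(1.230) = 17.0.

17.0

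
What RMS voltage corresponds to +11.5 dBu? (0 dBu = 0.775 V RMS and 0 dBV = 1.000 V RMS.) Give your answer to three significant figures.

2.91 V

V = 0.775 V × 10^(+11.5/20).
= 0.775 × 3.758 = 2.91 V.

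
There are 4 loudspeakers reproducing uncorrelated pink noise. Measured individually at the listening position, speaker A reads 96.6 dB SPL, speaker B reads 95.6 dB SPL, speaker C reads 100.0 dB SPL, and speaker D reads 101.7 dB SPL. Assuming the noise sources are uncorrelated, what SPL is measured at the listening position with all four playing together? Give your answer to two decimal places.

105.18 dB SPL

Incoherent sources sum as intensities:
L_total = 10·log₁₀(10^(96.6/10) + 10^(95.6/10) + 10^(100.0/10) + 10^(101.7/10)) = 10·log₁₀(32993000000) = 105.18 dB SPL.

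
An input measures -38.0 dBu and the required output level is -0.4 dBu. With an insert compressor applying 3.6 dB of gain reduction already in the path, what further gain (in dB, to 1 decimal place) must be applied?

The required make-up gain is the shortfall in the dB sum.
G = -0.4 − (-38.0) + 3.6 = 41.2 dB.

41.2 dB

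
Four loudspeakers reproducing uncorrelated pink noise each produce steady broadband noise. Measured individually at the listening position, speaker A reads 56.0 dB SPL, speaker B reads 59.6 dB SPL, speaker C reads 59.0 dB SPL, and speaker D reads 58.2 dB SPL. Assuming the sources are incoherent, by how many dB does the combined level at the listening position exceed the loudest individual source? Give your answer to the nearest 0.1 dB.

4.8 dB

Uncorrelated sources add in intensity (power), not in dB.
L_total = 10·log₁₀(10^(56.0/10) + 10^(59.6/10) + 10^(59.0/10) + 10^(58.2/10)) = 64.42 dB SPL.
Excess over the loudest (59.6 dB): 64.42 − 59.6 = 4.8 dB.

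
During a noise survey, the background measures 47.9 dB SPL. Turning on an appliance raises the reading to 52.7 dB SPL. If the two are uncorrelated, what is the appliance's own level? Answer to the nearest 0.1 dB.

51.0 dB SPL

Subtract intensities: L_src = 10·log₁₀(10^(L_total/10) − 10^(L_bg/10)).
L_src = 10·log₁₀(10^(52.7/10) − 10^(47.9/10)) = 10·log₁₀(124500) = 51.0 dB SPL.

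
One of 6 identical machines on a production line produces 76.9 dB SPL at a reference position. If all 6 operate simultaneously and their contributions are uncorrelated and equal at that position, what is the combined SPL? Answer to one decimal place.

84.7 dB SPL

6 equal incoherent sources raise the level by 10·log₁₀(6) = 7.78 dB.
L_total = 76.9 + 7.78 = 84.7 dB SPL.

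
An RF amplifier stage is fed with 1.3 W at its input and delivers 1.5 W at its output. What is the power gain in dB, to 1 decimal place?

Power ratio → dB uses the 10·log₁₀ form:
10·log₁₀(1.5/1.3) = 10·log₁₀(1.154) = 0.6 dB.

0.6 dB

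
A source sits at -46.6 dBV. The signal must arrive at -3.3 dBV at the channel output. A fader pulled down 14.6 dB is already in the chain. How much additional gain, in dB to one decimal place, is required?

57.9 dB

The required make-up gain is the shortfall in the dB sum.
G = -3.3 − (-46.6) + 14.6 = 57.9 dB.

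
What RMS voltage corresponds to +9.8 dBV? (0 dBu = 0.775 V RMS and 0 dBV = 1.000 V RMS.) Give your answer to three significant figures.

V = 1.000 V × 10^(+9.8/20).
= 1.000 × 3.090 = 3.09 V.

3.09 V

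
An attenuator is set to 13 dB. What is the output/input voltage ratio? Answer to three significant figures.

0.224

Voltage ratio = 10^(dB/20).
10^(-13/20) = 10^(-0.6500) = 0.224.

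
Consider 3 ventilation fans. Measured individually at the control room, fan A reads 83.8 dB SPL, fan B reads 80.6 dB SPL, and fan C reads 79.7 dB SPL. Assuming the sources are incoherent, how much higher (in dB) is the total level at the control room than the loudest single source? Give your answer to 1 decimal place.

Add the sources as powers (linear), then convert back to dB:
L_total = 10·log₁₀(10^(83.8/10) + 10^(80.6/10) + 10^(79.7/10)) = 86.51 dB SPL.
Excess over the loudest (83.8 dB): 86.51 − 83.8 = 2.7 dB.

2.7 dB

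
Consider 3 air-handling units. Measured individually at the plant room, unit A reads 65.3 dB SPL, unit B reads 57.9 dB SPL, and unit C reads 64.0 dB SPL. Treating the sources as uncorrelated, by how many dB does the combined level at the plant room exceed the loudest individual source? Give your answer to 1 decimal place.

Uncorrelated sources add in intensity (power), not in dB.
L_total = 10·log₁₀(10^(65.3/10) + 10^(57.9/10) + 10^(64.0/10)) = 68.14 dB SPL.
Excess over the loudest (65.3 dB): 68.14 − 65.3 = 2.8 dB.

2.8 dB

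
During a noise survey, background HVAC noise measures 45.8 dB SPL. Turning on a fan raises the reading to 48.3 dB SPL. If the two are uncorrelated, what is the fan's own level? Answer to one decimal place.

Subtract intensities: L_src = 10·log₁₀(10^(L_total/10) − 10^(L_bg/10)).
L_src = 10·log₁₀(10^(48.3/10) − 10^(45.8/10)) = 10·log₁₀(29590) = 44.7 dB SPL.

44.7 dB SPL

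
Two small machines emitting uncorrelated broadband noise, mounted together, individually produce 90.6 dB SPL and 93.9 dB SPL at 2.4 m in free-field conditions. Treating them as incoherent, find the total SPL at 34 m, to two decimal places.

Combined at 2.4 m: 10·log₁₀(10^(90.6/10)+10^(93.9/10)) = 95.566 dB SPL.
Then apply −20·log₁₀(34/2.4) = -23.025 dB → 72.54 dB SPL.

72.54 dB SPL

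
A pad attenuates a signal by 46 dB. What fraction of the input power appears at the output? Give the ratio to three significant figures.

0.0000251

Power ratio = 10^(dB/10).
10^(-46/10) = 10^(-4.600) = 0.0000251.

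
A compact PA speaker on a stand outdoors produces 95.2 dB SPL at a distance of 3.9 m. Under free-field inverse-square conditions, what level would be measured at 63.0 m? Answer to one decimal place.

Free-field point source: level drops by 20·log₁₀ of the distance ratio.
ΔL = −20·log₁₀(63.0/3.9) = -24.17 dB, so L₂ = 95.2 + (-24.17) = 71.0 dB SPL.

71.0 dB SPL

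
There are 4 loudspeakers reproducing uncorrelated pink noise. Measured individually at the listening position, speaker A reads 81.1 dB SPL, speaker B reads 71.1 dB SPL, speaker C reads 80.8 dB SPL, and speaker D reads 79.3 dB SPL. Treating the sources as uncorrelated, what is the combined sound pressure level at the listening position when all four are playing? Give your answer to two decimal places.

85.40 dB SPL

Uncorrelated sources add in intensity (power), not in dB.
L_total = 10·log₁₀(10^(81.1/10) + 10^(71.1/10) + 10^(80.8/10) + 10^(79.3/10)) = 10·log₁₀(347000000) = 85.40 dB SPL.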